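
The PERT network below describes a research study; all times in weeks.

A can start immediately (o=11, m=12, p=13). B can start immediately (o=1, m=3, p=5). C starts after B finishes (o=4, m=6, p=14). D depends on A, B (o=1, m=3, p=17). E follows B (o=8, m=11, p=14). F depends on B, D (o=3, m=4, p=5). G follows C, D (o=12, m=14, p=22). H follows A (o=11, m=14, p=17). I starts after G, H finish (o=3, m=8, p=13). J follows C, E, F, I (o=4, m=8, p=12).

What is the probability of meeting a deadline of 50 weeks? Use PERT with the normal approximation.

te_A = (11 + 4·12 + 13)/6 = 72/6 = 12; σ²_A = ((13−11)/6)² = 0.111
te_B = (1 + 4·3 + 5)/6 = 18/6 = 3; σ²_B = ((5−1)/6)² = 0.444
te_C = (4 + 4·6 + 14)/6 = 42/6 = 7; σ²_C = ((14−4)/6)² = 2.778
te_D = (1 + 4·3 + 17)/6 = 30/6 = 5; σ²_D = ((17−1)/6)² = 7.111
te_E = (8 + 4·11 + 14)/6 = 66/6 = 11; σ²_E = ((14−8)/6)² = 1.000
te_F = (3 + 4·4 + 5)/6 = 24/6 = 4; σ²_F = ((5−3)/6)² = 0.111
te_G = (12 + 4·14 + 22)/6 = 90/6 = 15; σ²_G = ((22−12)/6)² = 2.778
te_H = (11 + 4·14 + 17)/6 = 84/6 = 14; σ²_H = ((17−11)/6)² = 1.000
te_I = (3 + 4·8 + 13)/6 = 48/6 = 8; σ²_I = ((13−3)/6)² = 2.778
te_J = (4 + 4·8 + 12)/6 = 48/6 = 8; σ²_J = ((12−4)/6)² = 1.778

Forward pass:
ES_A = 0; EF_A = 12
ES_B = 0; EF_B = 3
ES_C = 3; EF_C = 3+7 = 10
ES_D = max(EF_A=12, EF_B=3) = 12; EF_D = 12+5 = 17
ES_E = 3; EF_E = 3+11 = 14
ES_F = max(EF_B=3, EF_D=17) = 17; EF_F = 17+4 = 21
ES_G = max(EF_C=10, EF_D=17) = 17; EF_G = 17+15 = 32
ES_H = 12; EF_H = 12+14 = 26
ES_I = max(EF_G=32, EF_H=26) = 32; EF_I = 32+8 = 40
ES_J = max(EF_C=10, EF_E=14, EF_F=21, EF_I=40) = 40; EF_J = 40+8 = 48
Expected project duration μ = 48 weeks. Critical path: A → D → G → I → J.

Variance along critical path = 0.111 + 7.111 + 2.778 + 2.778 + 1.778 = 14.556; σ = √14.556 = 3.815 weeks.
Z = (50 − 48) / 3.815 = 0.524
P(T ≤ 50) = Φ(0.524) ≈ 0.700

0.700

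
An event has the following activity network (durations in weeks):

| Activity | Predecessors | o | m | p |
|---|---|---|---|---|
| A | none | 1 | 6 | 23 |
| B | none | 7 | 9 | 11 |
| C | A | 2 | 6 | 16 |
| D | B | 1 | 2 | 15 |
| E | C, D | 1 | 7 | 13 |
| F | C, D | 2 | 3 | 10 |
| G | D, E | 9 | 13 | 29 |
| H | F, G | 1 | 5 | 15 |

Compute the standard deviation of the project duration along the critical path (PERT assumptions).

6.28 weeks

te_A = (1 + 4·6 + 23)/6 = 48/6 = 8; σ²_A = ((23−1)/6)² = 13.444
te_B = (7 + 4·9 + 11)/6 = 54/6 = 9; σ²_B = ((11−7)/6)² = 0.444
te_C = (2 + 4·6 + 16)/6 = 42/6 = 7; σ²_C = ((16−2)/6)² = 5.444
te_D = (1 + 4·2 + 15)/6 = 24/6 = 4; σ²_D = ((15−1)/6)² = 5.444
te_E = (1 + 4·7 + 13)/6 = 42/6 = 7; σ²_E = ((13−1)/6)² = 4.000
te_F = (2 + 4·3 + 10)/6 = 24/6 = 4; σ²_F = ((10−2)/6)² = 1.778
te_G = (9 + 4·13 + 29)/6 = 90/6 = 15; σ²_G = ((29−9)/6)² = 11.111
te_H = (1 + 4·5 + 15)/6 = 36/6 = 6; σ²_H = ((15−1)/6)² = 5.444

Forward pass:
ES_A = 0; EF_A = 8
ES_B = 0; EF_B = 9
ES_C = 8; EF_C = 8+7 = 15
ES_D = 9; EF_D = 9+4 = 13
ES_E = max(EF_C=15, EF_D=13) = 15; EF_E = 15+7 = 22
ES_F = max(EF_C=15, EF_D=13) = 15; EF_F = 15+4 = 19
ES_G = max(EF_D=13, EF_E=22) = 22; EF_G = 22+15 = 37
ES_H = max(EF_F=19, EF_G=37) = 37; EF_H = 37+6 = 43
Expected project duration μ = 43 weeks. Critical path: A → C → E → G → H.

Variance along critical path = 13.444 + 5.444 + 4.000 + 11.111 + 5.444 = 39.444
σ = √39.444 = 6.280 weeks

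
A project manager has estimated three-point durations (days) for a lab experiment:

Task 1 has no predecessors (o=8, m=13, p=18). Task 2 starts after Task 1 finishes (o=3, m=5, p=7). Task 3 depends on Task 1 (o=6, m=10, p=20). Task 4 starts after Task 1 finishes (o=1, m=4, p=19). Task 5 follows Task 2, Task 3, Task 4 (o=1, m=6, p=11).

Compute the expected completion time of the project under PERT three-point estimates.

30 days

te_Task 1 = (8 + 4·13 + 18)/6 = 78/6 = 13
te_Task 2 = (3 + 4·5 + 7)/6 = 30/6 = 5
te_Task 3 = (6 + 4·10 + 20)/6 = 66/6 = 11
te_Task 4 = (1 + 4·4 + 19)/6 = 36/6 = 6
te_Task 5 = (1 + 4·6 + 11)/6 = 36/6 = 6

Forward pass:
ES_Task 1 = 0; EF_Task 1 = 13
ES_Task 2 = 13; EF_Task 2 = 13+5 = 18
ES_Task 3 = 13; EF_Task 3 = 13+11 = 24
ES_Task 4 = 13; EF_Task 4 = 13+6 = 19
ES_Task 5 = max(EF_Task 2=18, EF_Task 3=24, EF_Task 4=19) = 24; EF_Task 5 = 24+6 = 30
Expected project duration μ = 30 days. Critical path: Task 1 → Task 3 → Task 5.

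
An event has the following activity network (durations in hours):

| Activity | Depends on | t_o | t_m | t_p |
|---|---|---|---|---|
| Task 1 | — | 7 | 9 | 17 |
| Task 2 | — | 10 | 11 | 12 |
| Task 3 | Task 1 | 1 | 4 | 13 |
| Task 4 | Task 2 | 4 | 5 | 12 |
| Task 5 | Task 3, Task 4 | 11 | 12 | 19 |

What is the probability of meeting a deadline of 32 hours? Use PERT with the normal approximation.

0.852

te_Task 1 = (7 + 4·9 + 17)/6 = 60/6 = 10; σ²_Task 1 = ((17−7)/6)² = 2.778
te_Task 2 = (10 + 4·11 + 12)/6 = 66/6 = 11; σ²_Task 2 = ((12−10)/6)² = 0.111
te_Task 3 = (1 + 4·4 + 13)/6 = 30/6 = 5; σ²_Task 3 = ((13−1)/6)² = 4.000
te_Task 4 = (4 + 4·5 + 12)/6 = 36/6 = 6; σ²_Task 4 = ((12−4)/6)² = 1.778
te_Task 5 = (11 + 4·12 + 19)/6 = 78/6 = 13; σ²_Task 5 = ((19−11)/6)² = 1.778

Forward pass:
ES_Task 1 = 0; EF_Task 1 = 10
ES_Task 2 = 0; EF_Task 2 = 11
ES_Task 3 = 10; EF_Task 3 = 10+5 = 15
ES_Task 4 = 11; EF_Task 4 = 11+6 = 17
ES_Task 5 = max(EF_Task 3=15, EF_Task 4=17) = 17; EF_Task 5 = 17+13 = 30
Expected project duration μ = 30 hours. Critical path: Task 2 → Task 4 → Task 5.

Variance along critical path = 0.111 + 1.778 + 1.778 = 3.667; σ = √3.667 = 1.915 hours.
Z = (32 − 30) / 1.915 = 1.044
P(T ≤ 32) = Φ(1.044) ≈ 0.852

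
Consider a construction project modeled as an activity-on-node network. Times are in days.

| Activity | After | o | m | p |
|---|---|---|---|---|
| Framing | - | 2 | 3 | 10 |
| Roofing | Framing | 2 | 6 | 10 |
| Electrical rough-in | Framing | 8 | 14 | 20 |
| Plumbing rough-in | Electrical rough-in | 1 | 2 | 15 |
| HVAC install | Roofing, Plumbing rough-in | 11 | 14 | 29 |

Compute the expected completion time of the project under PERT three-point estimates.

te_Framing = (2 + 4·3 + 10)/6 = 24/6 = 4
te_Roofing = (2 + 4·6 + 10)/6 = 36/6 = 6
te_Electrical rough-in = (8 + 4·14 + 20)/6 = 84/6 = 14
te_Plumbing rough-in = (1 + 4·2 + 15)/6 = 24/6 = 4
te_HVAC install = (11 + 4·14 + 29)/6 = 96/6 = 16

Forward pass:
ES_Framing = 0; EF_Framing = 4
ES_Roofing = 4; EF_Roofing = 4+6 = 10
ES_Electrical rough-in = 4; EF_Electrical rough-in = 4+14 = 18
ES_Plumbing rough-in = 18; EF_Plumbing rough-in = 18+4 = 22
ES_HVAC install = max(EF_Roofing=10, EF_Plumbing rough-in=22) = 22; EF_HVAC install = 22+16 = 38
Expected project duration μ = 38 days. Critical path: Framing → Electrical rough-in → Plumbing rough-in → HVAC install.

38 days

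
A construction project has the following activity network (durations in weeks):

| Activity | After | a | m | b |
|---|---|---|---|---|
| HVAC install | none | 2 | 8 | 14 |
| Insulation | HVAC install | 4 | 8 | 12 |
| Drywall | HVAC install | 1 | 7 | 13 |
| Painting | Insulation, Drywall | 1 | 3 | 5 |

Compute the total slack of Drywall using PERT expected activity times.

1 weeks

te_HVAC install = (2 + 4·8 + 14)/6 = 48/6 = 8
te_Insulation = (4 + 4·8 + 12)/6 = 48/6 = 8
te_Drywall = (1 + 4·7 + 13)/6 = 42/6 = 7
te_Painting = (1 + 4·3 + 5)/6 = 18/6 = 3

Forward pass:
ES_HVAC install = 0; EF_HVAC install = 8
ES_Insulation = 8; EF_Insulation = 8+8 = 16
ES_Drywall = 8; EF_Drywall = 8+7 = 15
ES_Painting = max(EF_Insulation=16, EF_Drywall=15) = 16; EF_Painting = 16+3 = 19
Expected project duration μ = 19 weeks. Critical path: HVAC install → Insulation → Painting.

Backward pass:
LF_Painting = 19; LS_Painting = 19−3 = 16
LF_Drywall = LS_Painting = 16; LS_Drywall = 16−7 = 9
LF_Insulation = LS_Painting = 16; LS_Insulation = 16−8 = 8
LF_HVAC install = min(LS_Insulation=8, LS_Drywall=9) = 8; LS_HVAC install = 8−8 = 0
Slack_Drywall = LS_Drywall − ES_Drywall = 9 − 8 = 1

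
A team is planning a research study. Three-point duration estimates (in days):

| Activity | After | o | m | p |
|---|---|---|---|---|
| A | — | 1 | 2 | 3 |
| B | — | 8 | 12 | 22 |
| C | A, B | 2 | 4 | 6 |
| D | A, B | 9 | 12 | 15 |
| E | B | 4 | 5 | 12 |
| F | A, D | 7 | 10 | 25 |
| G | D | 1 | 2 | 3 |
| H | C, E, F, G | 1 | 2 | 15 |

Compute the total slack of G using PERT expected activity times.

10 days

te_A = (1 + 4·2 + 3)/6 = 12/6 = 2
te_B = (8 + 4·12 + 22)/6 = 78/6 = 13
te_C = (2 + 4·4 + 6)/6 = 24/6 = 4
te_D = (9 + 4·12 + 15)/6 = 72/6 = 12
te_E = (4 + 4·5 + 12)/6 = 36/6 = 6
te_F = (7 + 4·10 + 25)/6 = 72/6 = 12
te_G = (1 + 4·2 + 3)/6 = 12/6 = 2
te_H = (1 + 4·2 + 15)/6 = 24/6 = 4

Forward pass:
ES_A = 0; EF_A = 2
ES_B = 0; EF_B = 13
ES_C = max(EF_A=2, EF_B=13) = 13; EF_C = 13+4 = 17
ES_D = max(EF_A=2, EF_B=13) = 13; EF_D = 13+12 = 25
ES_E = 13; EF_E = 13+6 = 19
ES_F = max(EF_A=2, EF_D=25) = 25; EF_F = 25+12 = 37
ES_G = 25; EF_G = 25+2 = 27
ES_H = max(EF_C=17, EF_E=19, EF_F=37, EF_G=27) = 37; EF_H = 37+4 = 41
Expected project duration μ = 41 days. Critical path: B → D → F → H.

Backward pass:
LF_H = 41; LS_H = 41−4 = 37
LF_G = LS_H = 37; LS_G = 37−2 = 35
LF_F = LS_H = 37; LS_F = 37−12 = 25
LF_E = LS_H = 37; LS_E = 37−6 = 31
LF_D = min(LS_F=25, LS_G=35) = 25; LS_D = 25−12 = 13
LF_C = LS_H = 37; LS_C = 37−4 = 33
LF_B = min(LS_C=33, LS_D=13, LS_E=31) = 13; LS_B = 13−13 = 0
LF_A = min(LS_C=33, LS_D=13, LS_F=25) = 13; LS_A = 13−2 = 11
Slack_G = LS_G − ES_G = 35 − 25 = 10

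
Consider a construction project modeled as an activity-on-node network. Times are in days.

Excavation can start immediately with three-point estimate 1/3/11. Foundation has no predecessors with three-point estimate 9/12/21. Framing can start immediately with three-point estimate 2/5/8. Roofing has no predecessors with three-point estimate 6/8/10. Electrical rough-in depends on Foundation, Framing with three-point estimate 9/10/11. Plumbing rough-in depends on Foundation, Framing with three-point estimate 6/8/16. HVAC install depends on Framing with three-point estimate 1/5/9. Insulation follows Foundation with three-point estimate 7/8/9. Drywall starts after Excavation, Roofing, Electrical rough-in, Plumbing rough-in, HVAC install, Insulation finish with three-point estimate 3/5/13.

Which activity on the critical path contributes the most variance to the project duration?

Foundation

te_Excavation = (1 + 4·3 + 11)/6 = 24/6 = 4; σ²_Excavation = ((11−1)/6)² = 2.778
te_Foundation = (9 + 4·12 + 21)/6 = 78/6 = 13; σ²_Foundation = ((21−9)/6)² = 4.000
te_Framing = (2 + 4·5 + 8)/6 = 30/6 = 5; σ²_Framing = ((8−2)/6)² = 1.000
te_Roofing = (6 + 4·8 + 10)/6 = 48/6 = 8; σ²_Roofing = ((10−6)/6)² = 0.444
te_Electrical rough-in = (9 + 4·10 + 11)/6 = 60/6 = 10; σ²_Electrical rough-in = ((11−9)/6)² = 0.111
te_Plumbing rough-in = (6 + 4·8 + 16)/6 = 54/6 = 9; σ²_Plumbing rough-in = ((16−6)/6)² = 2.778
te_HVAC install = (1 + 4·5 + 9)/6 = 30/6 = 5; σ²_HVAC install = ((9−1)/6)² = 1.778
te_Insulation = (7 + 4·8 + 9)/6 = 48/6 = 8; σ²_Insulation = ((9−7)/6)² = 0.111
te_Drywall = (3 + 4·5 + 13)/6 = 36/6 = 6; σ²_Drywall = ((13−3)/6)² = 2.778

Forward pass:
ES_Excavation = 0; EF_Excavation = 4
ES_Foundation = 0; EF_Foundation = 13
ES_Framing = 0; EF_Framing = 5
ES_Roofing = 0; EF_Roofing = 8
ES_Electrical rough-in = max(EF_Foundation=13, EF_Framing=5) = 13; EF_Electrical rough-in = 13+10 = 23
ES_Plumbing rough-in = max(EF_Foundation=13, EF_Framing=5) = 13; EF_Plumbing rough-in = 13+9 = 22
ES_HVAC install = 5; EF_HVAC install = 5+5 = 10
ES_Insulation = 13; EF_Insulation = 13+8 = 21
ES_Drywall = max(EF_Excavation=4, EF_Roofing=8, EF_Electrical rough-in=23, EF_Plumbing rough-in=22, EF_HVAC install=10, EF_Insulation=21) = 23; EF_Drywall = 23+6 = 29
Expected project duration μ = 29 days. Critical path: Foundation → Electrical rough-in → Drywall.

Variances on critical path: σ²_Foundation=4.000, σ²_Electrical rough-in=0.111, σ²_Drywall=2.778.
Largest is σ²_Foundation = 4.000.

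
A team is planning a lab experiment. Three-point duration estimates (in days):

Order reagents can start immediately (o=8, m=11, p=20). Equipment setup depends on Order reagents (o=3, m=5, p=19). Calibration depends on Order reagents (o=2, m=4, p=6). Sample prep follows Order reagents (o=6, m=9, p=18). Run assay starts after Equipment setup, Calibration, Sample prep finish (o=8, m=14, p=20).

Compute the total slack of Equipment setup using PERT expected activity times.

te_Order reagents = (8 + 4·11 + 20)/6 = 72/6 = 12
te_Equipment setup = (3 + 4·5 + 19)/6 = 42/6 = 7
te_Calibration = (2 + 4·4 + 6)/6 = 24/6 = 4
te_Sample prep = (6 + 4·9 + 18)/6 = 60/6 = 10
te_Run assay = (8 + 4·14 + 20)/6 = 84/6 = 14

Forward pass:
ES_Order reagents = 0; EF_Order reagents = 12
ES_Equipment setup = 12; EF_Equipment setup = 12+7 = 19
ES_Calibration = 12; EF_Calibration = 12+4 = 16
ES_Sample prep = 12; EF_Sample prep = 12+10 = 22
ES_Run assay = max(EF_Equipment setup=19, EF_Calibration=16, EF_Sample prep=22) = 22; EF_Run assay = 22+14 = 36
Expected project duration μ = 36 days. Critical path: Order reagents → Sample prep → Run assay.

Backward pass:
LF_Run assay = 36; LS_Run assay = 36−14 = 22
LF_Sample prep = LS_Run assay = 22; LS_Sample prep = 22−10 = 12
LF_Calibration = LS_Run assay = 22; LS_Calibration = 22−4 = 18
LF_Equipment setup = LS_Run assay = 22; LS_Equipment setup = 22−7 = 15
LF_Order reagents = min(LS_Equipment setup=15, LS_Calibration=18, LS_Sample prep=12) = 12; LS_Order reagents = 12−12 = 0
Slack_Equipment setup = LS_Equipment setup − ES_Equipment setup = 15 − 12 = 3

3 days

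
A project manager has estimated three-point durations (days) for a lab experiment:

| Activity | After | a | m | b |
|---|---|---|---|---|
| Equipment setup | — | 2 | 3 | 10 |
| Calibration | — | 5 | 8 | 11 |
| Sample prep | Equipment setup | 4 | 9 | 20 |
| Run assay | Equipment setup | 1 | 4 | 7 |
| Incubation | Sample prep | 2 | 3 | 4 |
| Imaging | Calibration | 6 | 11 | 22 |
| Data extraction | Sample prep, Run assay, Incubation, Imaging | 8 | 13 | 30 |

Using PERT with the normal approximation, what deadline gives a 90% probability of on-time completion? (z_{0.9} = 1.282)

te_Equipment setup = (2 + 4·3 + 10)/6 = 24/6 = 4; σ²_Equipment setup = ((10−2)/6)² = 1.778
te_Calibration = (5 + 4·8 + 11)/6 = 48/6 = 8; σ²_Calibration = ((11−5)/6)² = 1.000
te_Sample prep = (4 + 4·9 + 20)/6 = 60/6 = 10; σ²_Sample prep = ((20−4)/6)² = 7.111
te_Run assay = (1 + 4·4 + 7)/6 = 24/6 = 4; σ²_Run assay = ((7−1)/6)² = 1.000
te_Incubation = (2 + 4·3 + 4)/6 = 18/6 = 3; σ²_Incubation = ((4−2)/6)² = 0.111
te_Imaging = (6 + 4·11 + 22)/6 = 72/6 = 12; σ²_Imaging = ((22−6)/6)² = 7.111
te_Data extraction = (8 + 4·13 + 30)/6 = 90/6 = 15; σ²_Data extraction = ((30−8)/6)² = 13.444

Forward pass:
ES_Equipment setup = 0; EF_Equipment setup = 4
ES_Calibration = 0; EF_Calibration = 8
ES_Sample prep = 4; EF_Sample prep = 4+10 = 14
ES_Run assay = 4; EF_Run assay = 4+4 = 8
ES_Incubation = 14; EF_Incubation = 14+3 = 17
ES_Imaging = 8; EF_Imaging = 8+12 = 20
ES_Data extraction = max(EF_Sample prep=14, EF_Run assay=8, EF_Incubation=17, EF_Imaging=20) = 20; EF_Data extraction = 20+15 = 35
Expected project duration μ = 35 days. Critical path: Calibration → Imaging → Data extraction.

Variance along critical path = 1.000 + 7.111 + 13.444 = 21.556; σ = 4.643 days.
D = μ + z·σ = 35 + 1.282·4.643 = 41.0 days

41.0 days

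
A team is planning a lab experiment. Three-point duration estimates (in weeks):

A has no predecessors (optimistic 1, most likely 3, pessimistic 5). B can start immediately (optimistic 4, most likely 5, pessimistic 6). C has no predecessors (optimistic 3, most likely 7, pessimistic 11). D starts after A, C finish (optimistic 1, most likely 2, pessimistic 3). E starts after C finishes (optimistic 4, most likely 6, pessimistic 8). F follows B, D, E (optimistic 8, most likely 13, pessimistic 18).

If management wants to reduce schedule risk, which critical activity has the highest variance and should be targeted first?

F

te_A = (1 + 4·3 + 5)/6 = 18/6 = 3; σ²_A = ((5−1)/6)² = 0.444
te_B = (4 + 4·5 + 6)/6 = 30/6 = 5; σ²_B = ((6−4)/6)² = 0.111
te_C = (3 + 4·7 + 11)/6 = 42/6 = 7; σ²_C = ((11−3)/6)² = 1.778
te_D = (1 + 4·2 + 3)/6 = 12/6 = 2; σ²_D = ((3−1)/6)² = 0.111
te_E = (4 + 4·6 + 8)/6 = 36/6 = 6; σ²_E = ((8−4)/6)² = 0.444
te_F = (8 + 4·13 + 18)/6 = 78/6 = 13; σ²_F = ((18−8)/6)² = 2.778

Forward pass:
ES_A = 0; EF_A = 3
ES_B = 0; EF_B = 5
ES_C = 0; EF_C = 7
ES_D = max(EF_A=3, EF_C=7) = 7; EF_D = 7+2 = 9
ES_E = 7; EF_E = 7+6 = 13
ES_F = max(EF_B=5, EF_D=9, EF_E=13) = 13; EF_F = 13+13 = 26
Expected project duration μ = 26 weeks. Critical path: C → E → F.

Variances on critical path: σ²_C=1.778, σ²_E=0.444, σ²_F=2.778.
Largest is σ²_F = 2.778.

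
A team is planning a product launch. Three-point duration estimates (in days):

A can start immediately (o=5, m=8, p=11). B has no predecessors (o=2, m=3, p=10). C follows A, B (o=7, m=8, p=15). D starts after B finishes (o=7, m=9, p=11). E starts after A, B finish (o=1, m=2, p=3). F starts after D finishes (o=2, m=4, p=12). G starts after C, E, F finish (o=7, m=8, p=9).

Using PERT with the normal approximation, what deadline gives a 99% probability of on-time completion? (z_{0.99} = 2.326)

te_A = (5 + 4·8 + 11)/6 = 48/6 = 8; σ²_A = ((11−5)/6)² = 1.000
te_B = (2 + 4·3 + 10)/6 = 24/6 = 4; σ²_B = ((10−2)/6)² = 1.778
te_C = (7 + 4·8 + 15)/6 = 54/6 = 9; σ²_C = ((15−7)/6)² = 1.778
te_D = (7 + 4·9 + 11)/6 = 54/6 = 9; σ²_D = ((11−7)/6)² = 0.444
te_E = (1 + 4·2 + 3)/6 = 12/6 = 2; σ²_E = ((3−1)/6)² = 0.111
te_F = (2 + 4·4 + 12)/6 = 30/6 = 5; σ²_F = ((12−2)/6)² = 2.778
te_G = (7 + 4·8 + 9)/6 = 48/6 = 8; σ²_G = ((9−7)/6)² = 0.111

Forward pass:
ES_A = 0; EF_A = 8
ES_B = 0; EF_B = 4
ES_C = max(EF_A=8, EF_B=4) = 8; EF_C = 8+9 = 17
ES_D = 4; EF_D = 4+9 = 13
ES_E = max(EF_A=8, EF_B=4) = 8; EF_E = 8+2 = 10
ES_F = 13; EF_F = 13+5 = 18
ES_G = max(EF_C=17, EF_E=10, EF_F=18) = 18; EF_G = 18+8 = 26
Expected project duration μ = 26 days. Critical path: B → D → F → G.

Variance along critical path = 1.778 + 0.444 + 2.778 + 0.111 = 5.111; σ = 2.261 days.
D = μ + z·σ = 26 + 2.326·2.261 = 31.3 days

31.3 days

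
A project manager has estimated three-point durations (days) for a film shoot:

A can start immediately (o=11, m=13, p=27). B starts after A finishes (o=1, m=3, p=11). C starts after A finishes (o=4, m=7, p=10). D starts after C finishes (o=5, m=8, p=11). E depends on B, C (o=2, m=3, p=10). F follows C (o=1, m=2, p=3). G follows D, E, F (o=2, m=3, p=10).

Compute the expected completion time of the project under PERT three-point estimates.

te_A = (11 + 4·13 + 27)/6 = 90/6 = 15
te_B = (1 + 4·3 + 11)/6 = 24/6 = 4
te_C = (4 + 4·7 + 10)/6 = 42/6 = 7
te_D = (5 + 4·8 + 11)/6 = 48/6 = 8
te_E = (2 + 4·3 + 10)/6 = 24/6 = 4
te_F = (1 + 4·2 + 3)/6 = 12/6 = 2
te_G = (2 + 4·3 + 10)/6 = 24/6 = 4

Forward pass:
ES_A = 0; EF_A = 15
ES_B = 15; EF_B = 15+4 = 19
ES_C = 15; EF_C = 15+7 = 22
ES_D = 22; EF_D = 22+8 = 30
ES_E = max(EF_B=19, EF_C=22) = 22; EF_E = 22+4 = 26
ES_F = 22; EF_F = 22+2 = 24
ES_G = max(EF_D=30, EF_E=26, EF_F=24) = 30; EF_G = 30+4 = 34
Expected project duration μ = 34 days. Critical path: A → C → D → G.

34 days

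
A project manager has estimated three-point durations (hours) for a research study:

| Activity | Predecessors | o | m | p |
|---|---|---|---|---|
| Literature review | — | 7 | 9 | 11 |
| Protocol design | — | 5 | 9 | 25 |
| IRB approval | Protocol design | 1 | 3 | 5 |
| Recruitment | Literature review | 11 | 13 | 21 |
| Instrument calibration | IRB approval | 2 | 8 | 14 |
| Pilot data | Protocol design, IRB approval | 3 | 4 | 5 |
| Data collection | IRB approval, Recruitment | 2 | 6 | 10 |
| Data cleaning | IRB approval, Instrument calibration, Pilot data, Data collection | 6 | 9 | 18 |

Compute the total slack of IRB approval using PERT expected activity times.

te_Literature review = (7 + 4·9 + 11)/6 = 54/6 = 9
te_Protocol design = (5 + 4·9 + 25)/6 = 66/6 = 11
te_IRB approval = (1 + 4·3 + 5)/6 = 18/6 = 3
te_Recruitment = (11 + 4·13 + 21)/6 = 84/6 = 14
te_Instrument calibration = (2 + 4·8 + 14)/6 = 48/6 = 8
te_Pilot data = (3 + 4·4 + 5)/6 = 24/6 = 4
te_Data collection = (2 + 4·6 + 10)/6 = 36/6 = 6
te_Data cleaning = (6 + 4·9 + 18)/6 = 60/6 = 10

Forward pass:
ES_Literature review = 0; EF_Literature review = 9
ES_Protocol design = 0; EF_Protocol design = 11
ES_IRB approval = 11; EF_IRB approval = 11+3 = 14
ES_Recruitment = 9; EF_Recruitment = 9+14 = 23
ES_Instrument calibration = 14; EF_Instrument calibration = 14+8 = 22
ES_Pilot data = max(EF_Protocol design=11, EF_IRB approval=14) = 14; EF_Pilot data = 14+4 = 18
ES_Data collection = max(EF_IRB approval=14, EF_Recruitment=23) = 23; EF_Data collection = 23+6 = 29
ES_Data cleaning = max(EF_IRB approval=14, EF_Instrument calibration=22, EF_Pilot data=18, EF_Data collection=29) = 29; EF_Data cleaning = 29+10 = 39
Expected project duration μ = 39 hours. Critical path: Literature review → Recruitment → Data collection → Data cleaning.

Backward pass:
LF_Data cleaning = 39; LS_Data cleaning = 39−10 = 29
LF_Data collection = LS_Data cleaning = 29; LS_Data collection = 29−6 = 23
LF_Pilot data = LS_Data cleaning = 29; LS_Pilot data = 29−4 = 25
LF_Instrument calibration = LS_Data cleaning = 29; LS_Instrument calibration = 29−8 = 21
LF_Recruitment = LS_Data collection = 23; LS_Recruitment = 23−14 = 9
LF_IRB approval = min(LS_Instrument calibration=21, LS_Pilot data=25, LS_Data collection=23, LS_Data cleaning=29) = 21; LS_IRB approval = 21−3 = 18
LF_Protocol design = min(LS_IRB approval=18, LS_Pilot data=25) = 18; LS_Protocol design = 18−11 = 7
LF_Literature review = LS_Recruitment = 9; LS_Literature review = 9−9 = 0
Slack_IRB approval = LS_IRB approval − ES_IRB approval = 18 − 11 = 7

7 hours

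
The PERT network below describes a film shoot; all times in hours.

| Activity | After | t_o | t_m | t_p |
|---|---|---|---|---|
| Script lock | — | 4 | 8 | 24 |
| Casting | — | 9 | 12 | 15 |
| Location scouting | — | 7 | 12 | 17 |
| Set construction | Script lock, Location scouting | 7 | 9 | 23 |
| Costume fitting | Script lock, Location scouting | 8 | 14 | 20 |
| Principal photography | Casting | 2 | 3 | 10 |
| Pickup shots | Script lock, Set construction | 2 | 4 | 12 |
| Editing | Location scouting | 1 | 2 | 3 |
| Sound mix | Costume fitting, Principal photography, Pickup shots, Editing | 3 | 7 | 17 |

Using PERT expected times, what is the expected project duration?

te_Script lock = (4 + 4·8 + 24)/6 = 60/6 = 10
te_Casting = (9 + 4·12 + 15)/6 = 72/6 = 12
te_Location scouting = (7 + 4·12 + 17)/6 = 72/6 = 12
te_Set construction = (7 + 4·9 + 23)/6 = 66/6 = 11
te_Costume fitting = (8 + 4·14 + 20)/6 = 84/6 = 14
te_Principal photography = (2 + 4·3 + 10)/6 = 24/6 = 4
te_Pickup shots = (2 + 4·4 + 12)/6 = 30/6 = 5
te_Editing = (1 + 4·2 + 3)/6 = 12/6 = 2
te_Sound mix = (3 + 4·7 + 17)/6 = 48/6 = 8

Forward pass:
ES_Script lock = 0; EF_Script lock = 10
ES_Casting = 0; EF_Casting = 12
ES_Location scouting = 0; EF_Location scouting = 12
ES_Set construction = max(EF_Script lock=10, EF_Location scouting=12) = 12; EF_Set construction = 12+11 = 23
ES_Costume fitting = max(EF_Script lock=10, EF_Location scouting=12) = 12; EF_Costume fitting = 12+14 = 26
ES_Principal photography = 12; EF_Principal photography = 12+4 = 16
ES_Pickup shots = max(EF_Script lock=10, EF_Set construction=23) = 23; EF_Pickup shots = 23+5 = 28
ES_Editing = 12; EF_Editing = 12+2 = 14
ES_Sound mix = max(EF_Costume fitting=26, EF_Principal photography=16, EF_Pickup shots=28, EF_Editing=14) = 28; EF_Sound mix = 28+8 = 36
Expected project duration μ = 36 hours. Critical path: Location scouting → Set construction → Pickup shots → Sound mix.

36 hours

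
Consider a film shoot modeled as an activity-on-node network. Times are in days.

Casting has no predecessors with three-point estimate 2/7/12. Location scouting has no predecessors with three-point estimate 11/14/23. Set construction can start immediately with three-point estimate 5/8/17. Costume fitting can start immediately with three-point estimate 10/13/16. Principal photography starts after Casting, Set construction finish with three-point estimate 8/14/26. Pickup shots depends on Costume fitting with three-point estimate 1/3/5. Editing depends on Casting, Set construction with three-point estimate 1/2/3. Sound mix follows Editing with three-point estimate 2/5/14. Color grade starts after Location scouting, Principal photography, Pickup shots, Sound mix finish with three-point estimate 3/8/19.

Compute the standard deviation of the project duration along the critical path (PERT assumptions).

4.48 days

te_Casting = (2 + 4·7 + 12)/6 = 42/6 = 7; σ²_Casting = ((12−2)/6)² = 2.778
te_Location scouting = (11 + 4·14 + 23)/6 = 90/6 = 15; σ²_Location scouting = ((23−11)/6)² = 4.000
te_Set construction = (5 + 4·8 + 17)/6 = 54/6 = 9; σ²_Set construction = ((17−5)/6)² = 4.000
te_Costume fitting = (10 + 4·13 + 16)/6 = 78/6 = 13; σ²_Costume fitting = ((16−10)/6)² = 1.000
te_Principal photography = (8 + 4·14 + 26)/6 = 90/6 = 15; σ²_Principal photography = ((26−8)/6)² = 9.000
te_Pickup shots = (1 + 4·3 + 5)/6 = 18/6 = 3; σ²_Pickup shots = ((5−1)/6)² = 0.444
te_Editing = (1 + 4·2 + 3)/6 = 12/6 = 2; σ²_Editing = ((3−1)/6)² = 0.111
te_Sound mix = (2 + 4·5 + 14)/6 = 36/6 = 6; σ²_Sound mix = ((14−2)/6)² = 4.000
te_Color grade = (3 + 4·8 + 19)/6 = 54/6 = 9; σ²_Color grade = ((19−3)/6)² = 7.111

Forward pass:
ES_Casting = 0; EF_Casting = 7
ES_Location scouting = 0; EF_Location scouting = 15
ES_Set construction = 0; EF_Set construction = 9
ES_Costume fitting = 0; EF_Costume fitting = 13
ES_Principal photography = max(EF_Casting=7, EF_Set construction=9) = 9; EF_Principal photography = 9+15 = 24
ES_Pickup shots = 13; EF_Pickup shots = 13+3 = 16
ES_Editing = max(EF_Casting=7, EF_Set construction=9) = 9; EF_Editing = 9+2 = 11
ES_Sound mix = 11; EF_Sound mix = 11+6 = 17
ES_Color grade = max(EF_Location scouting=15, EF_Principal photography=24, EF_Pickup shots=16, EF_Sound mix=17) = 24; EF_Color grade = 24+9 = 33
Expected project duration μ = 33 days. Critical path: Set construction → Principal photography → Color grade.

Variance along critical path = 4.000 + 9.000 + 7.111 = 20.111
σ = √20.111 = 4.485 days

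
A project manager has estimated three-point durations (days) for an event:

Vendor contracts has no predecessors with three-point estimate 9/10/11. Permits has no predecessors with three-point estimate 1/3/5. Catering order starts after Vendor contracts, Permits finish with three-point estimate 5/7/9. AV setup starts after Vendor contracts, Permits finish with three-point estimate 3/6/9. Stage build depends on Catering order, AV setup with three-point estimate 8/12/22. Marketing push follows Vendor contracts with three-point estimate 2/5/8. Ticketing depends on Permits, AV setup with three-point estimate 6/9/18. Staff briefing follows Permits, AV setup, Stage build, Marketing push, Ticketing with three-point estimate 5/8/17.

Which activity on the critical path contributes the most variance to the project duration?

te_Vendor contracts = (9 + 4·10 + 11)/6 = 60/6 = 10; σ²_Vendor contracts = ((11−9)/6)² = 0.111
te_Permits = (1 + 4·3 + 5)/6 = 18/6 = 3; σ²_Permits = ((5−1)/6)² = 0.444
te_Catering order = (5 + 4·7 + 9)/6 = 42/6 = 7; σ²_Catering order = ((9−5)/6)² = 0.444
te_AV setup = (3 + 4·6 + 9)/6 = 36/6 = 6; σ²_AV setup = ((9−3)/6)² = 1.000
te_Stage build = (8 + 4·12 + 22)/6 = 78/6 = 13; σ²_Stage build = ((22−8)/6)² = 5.444
te_Marketing push = (2 + 4·5 + 8)/6 = 30/6 = 5; σ²_Marketing push = ((8−2)/6)² = 1.000
te_Ticketing = (6 + 4·9 + 18)/6 = 60/6 = 10; σ²_Ticketing = ((18−6)/6)² = 4.000
te_Staff briefing = (5 + 4·8 + 17)/6 = 54/6 = 9; σ²_Staff briefing = ((17−5)/6)² = 4.000

Forward pass:
ES_Vendor contracts = 0; EF_Vendor contracts = 10
ES_Permits = 0; EF_Permits = 3
ES_Catering order = max(EF_Vendor contracts=10, EF_Permits=3) = 10; EF_Catering order = 10+7 = 17
ES_AV setup = max(EF_Vendor contracts=10, EF_Permits=3) = 10; EF_AV setup = 10+6 = 16
ES_Stage build = max(EF_Catering order=17, EF_AV setup=16) = 17; EF_Stage build = 17+13 = 30
ES_Marketing push = 10; EF_Marketing push = 10+5 = 15
ES_Ticketing = max(EF_Permits=3, EF_AV setup=16) = 16; EF_Ticketing = 16+10 = 26
ES_Staff briefing = max(EF_Permits=3, EF_AV setup=16, EF_Stage build=30, EF_Marketing push=15, EF_Ticketing=26) = 30; EF_Staff briefing = 30+9 = 39
Expected project duration μ = 39 days. Critical path: Vendor contracts → Catering order → Stage build → Staff briefing.

Variances on critical path: σ²_Vendor contracts=0.111, σ²_Catering order=0.444, σ²_Stage build=5.444, σ²_Staff briefing=4.000.
Largest is σ²_Stage build = 5.444.

Stage build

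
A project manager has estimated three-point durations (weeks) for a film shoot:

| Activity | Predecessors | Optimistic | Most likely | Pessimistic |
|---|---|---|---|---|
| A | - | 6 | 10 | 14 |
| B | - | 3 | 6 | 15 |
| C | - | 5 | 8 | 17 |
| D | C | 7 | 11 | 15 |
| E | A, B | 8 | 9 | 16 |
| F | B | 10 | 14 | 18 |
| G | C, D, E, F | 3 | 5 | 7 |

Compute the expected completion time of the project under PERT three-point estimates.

26 weeks

te_A = (6 + 4·10 + 14)/6 = 60/6 = 10
te_B = (3 + 4·6 + 15)/6 = 42/6 = 7
te_C = (5 + 4·8 + 17)/6 = 54/6 = 9
te_D = (7 + 4·11 + 15)/6 = 66/6 = 11
te_E = (8 + 4·9 + 16)/6 = 60/6 = 10
te_F = (10 + 4·14 + 18)/6 = 84/6 = 14
te_G = (3 + 4·5 + 7)/6 = 30/6 = 5

Forward pass:
ES_A = 0; EF_A = 10
ES_B = 0; EF_B = 7
ES_C = 0; EF_C = 9
ES_D = 9; EF_D = 9+11 = 20
ES_E = max(EF_A=10, EF_B=7) = 10; EF_E = 10+10 = 20
ES_F = 7; EF_F = 7+14 = 21
ES_G = max(EF_C=9, EF_D=20, EF_E=20, EF_F=21) = 21; EF_G = 21+5 = 26
Expected project duration μ = 26 weeks. Critical path: B → F → G.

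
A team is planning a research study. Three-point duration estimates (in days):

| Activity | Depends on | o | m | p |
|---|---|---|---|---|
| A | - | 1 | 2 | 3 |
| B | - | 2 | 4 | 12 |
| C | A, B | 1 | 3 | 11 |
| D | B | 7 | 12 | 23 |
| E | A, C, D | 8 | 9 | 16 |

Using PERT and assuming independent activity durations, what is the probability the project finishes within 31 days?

0.810

te_A = (1 + 4·2 + 3)/6 = 12/6 = 2; σ²_A = ((3−1)/6)² = 0.111
te_B = (2 + 4·4 + 12)/6 = 30/6 = 5; σ²_B = ((12−2)/6)² = 2.778
te_C = (1 + 4·3 + 11)/6 = 24/6 = 4; σ²_C = ((11−1)/6)² = 2.778
te_D = (7 + 4·12 + 23)/6 = 78/6 = 13; σ²_D = ((23−7)/6)² = 7.111
te_E = (8 + 4·9 + 16)/6 = 60/6 = 10; σ²_E = ((16−8)/6)² = 1.778

Forward pass:
ES_A = 0; EF_A = 2
ES_B = 0; EF_B = 5
ES_C = max(EF_A=2, EF_B=5) = 5; EF_C = 5+4 = 9
ES_D = 5; EF_D = 5+13 = 18
ES_E = max(EF_A=2, EF_C=9, EF_D=18) = 18; EF_E = 18+10 = 28
Expected project duration μ = 28 days. Critical path: B → D → E.

Variance along critical path = 2.778 + 7.111 + 1.778 = 11.667; σ = √11.667 = 3.416 days.
Z = (31 − 28) / 3.416 = 0.878
P(T ≤ 31) = Φ(0.878) ≈ 0.810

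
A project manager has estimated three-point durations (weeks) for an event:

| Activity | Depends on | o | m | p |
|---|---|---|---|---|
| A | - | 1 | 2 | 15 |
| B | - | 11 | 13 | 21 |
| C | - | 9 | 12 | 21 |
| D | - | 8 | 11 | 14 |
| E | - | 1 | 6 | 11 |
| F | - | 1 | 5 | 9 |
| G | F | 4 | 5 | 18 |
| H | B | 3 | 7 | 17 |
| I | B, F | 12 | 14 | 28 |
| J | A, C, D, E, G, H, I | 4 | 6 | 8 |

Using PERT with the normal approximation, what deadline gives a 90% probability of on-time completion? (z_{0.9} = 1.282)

40.1 weeks

te_A = (1 + 4·2 + 15)/6 = 24/6 = 4; σ²_A = ((15−1)/6)² = 5.444
te_B = (11 + 4·13 + 21)/6 = 84/6 = 14; σ²_B = ((21−11)/6)² = 2.778
te_C = (9 + 4·12 + 21)/6 = 78/6 = 13; σ²_C = ((21−9)/6)² = 4.000
te_D = (8 + 4·11 + 14)/6 = 66/6 = 11; σ²_D = ((14−8)/6)² = 1.000
te_E = (1 + 4·6 + 11)/6 = 36/6 = 6; σ²_E = ((11−1)/6)² = 2.778
te_F = (1 + 4·5 + 9)/6 = 30/6 = 5; σ²_F = ((9−1)/6)² = 1.778
te_G = (4 + 4·5 + 18)/6 = 42/6 = 7; σ²_G = ((18−4)/6)² = 5.444
te_H = (3 + 4·7 + 17)/6 = 48/6 = 8; σ²_H = ((17−3)/6)² = 5.444
te_I = (12 + 4·14 + 28)/6 = 96/6 = 16; σ²_I = ((28−12)/6)² = 7.111
te_J = (4 + 4·6 + 8)/6 = 36/6 = 6; σ²_J = ((8−4)/6)² = 0.444

Forward pass:
ES_A = 0; EF_A = 4
ES_B = 0; EF_B = 14
ES_C = 0; EF_C = 13
ES_D = 0; EF_D = 11
ES_E = 0; EF_E = 6
ES_F = 0; EF_F = 5
ES_G = 5; EF_G = 5+7 = 12
ES_H = 14; EF_H = 14+8 = 22
ES_I = max(EF_B=14, EF_F=5) = 14; EF_I = 14+16 = 30
ES_J = max(EF_A=4, EF_C=13, EF_D=11, EF_E=6, EF_G=12, EF_H=22, EF_I=30) = 30; EF_J = 30+6 = 36
Expected project duration μ = 36 weeks. Critical path: B → I → J.

Variance along critical path = 2.778 + 7.111 + 0.444 = 10.333; σ = 3.215 weeks.
D = μ + z·σ = 36 + 1.282·3.215 = 40.1 weeks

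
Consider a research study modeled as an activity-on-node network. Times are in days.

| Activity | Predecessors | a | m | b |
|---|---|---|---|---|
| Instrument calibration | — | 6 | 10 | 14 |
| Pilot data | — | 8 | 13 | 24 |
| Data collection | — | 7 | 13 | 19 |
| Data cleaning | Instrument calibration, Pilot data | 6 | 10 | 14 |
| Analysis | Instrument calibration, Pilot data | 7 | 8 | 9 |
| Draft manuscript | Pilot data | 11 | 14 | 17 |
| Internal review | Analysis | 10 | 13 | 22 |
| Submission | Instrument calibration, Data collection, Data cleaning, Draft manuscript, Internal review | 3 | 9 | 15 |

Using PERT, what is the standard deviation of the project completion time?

te_Instrument calibration = (6 + 4·10 + 14)/6 = 60/6 = 10; σ²_Instrument calibration = ((14−6)/6)² = 1.778
te_Pilot data = (8 + 4·13 + 24)/6 = 84/6 = 14; σ²_Pilot data = ((24−8)/6)² = 7.111
te_Data collection = (7 + 4·13 + 19)/6 = 78/6 = 13; σ²_Data collection = ((19−7)/6)² = 4.000
te_Data cleaning = (6 + 4·10 + 14)/6 = 60/6 = 10; σ²_Data cleaning = ((14−6)/6)² = 1.778
te_Analysis = (7 + 4·8 + 9)/6 = 48/6 = 8; σ²_Analysis = ((9−7)/6)² = 0.111
te_Draft manuscript = (11 + 4·14 + 17)/6 = 84/6 = 14; σ²_Draft manuscript = ((17−11)/6)² = 1.000
te_Internal review = (10 + 4·13 + 22)/6 = 84/6 = 14; σ²_Internal review = ((22−10)/6)² = 4.000
te_Submission = (3 + 4·9 + 15)/6 = 54/6 = 9; σ²_Submission = ((15−3)/6)² = 4.000

Forward pass:
ES_Instrument calibration = 0; EF_Instrument calibration = 10
ES_Pilot data = 0; EF_Pilot data = 14
ES_Data collection = 0; EF_Data collection = 13
ES_Data cleaning = max(EF_Instrument calibration=10, EF_Pilot data=14) = 14; EF_Data cleaning = 14+10 = 24
ES_Analysis = max(EF_Instrument calibration=10, EF_Pilot data=14) = 14; EF_Analysis = 14+8 = 22
ES_Draft manuscript = 14; EF_Draft manuscript = 14+14 = 28
ES_Internal review = 22; EF_Internal review = 22+14 = 36
ES_Submission = max(EF_Instrument calibration=10, EF_Data collection=13, EF_Data cleaning=24, EF_Draft manuscript=28, EF_Internal review=36) = 36; EF_Submission = 36+9 = 45
Expected project duration μ = 45 days. Critical path: Pilot data → Analysis → Internal review → Submission.

Variance along critical path = 7.111 + 0.111 + 4.000 + 4.000 = 15.222
σ = √15.222 = 3.902 days

3.90 days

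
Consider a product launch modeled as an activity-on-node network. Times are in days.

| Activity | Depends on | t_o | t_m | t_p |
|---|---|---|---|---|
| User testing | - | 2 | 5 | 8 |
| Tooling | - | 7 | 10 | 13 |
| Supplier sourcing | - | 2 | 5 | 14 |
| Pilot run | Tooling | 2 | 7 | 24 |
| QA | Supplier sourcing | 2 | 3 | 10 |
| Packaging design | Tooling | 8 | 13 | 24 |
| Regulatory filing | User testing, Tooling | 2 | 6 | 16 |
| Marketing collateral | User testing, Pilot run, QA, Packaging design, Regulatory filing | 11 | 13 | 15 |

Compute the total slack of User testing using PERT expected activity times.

12 days

te_User testing = (2 + 4·5 + 8)/6 = 30/6 = 5
te_Tooling = (7 + 4·10 + 13)/6 = 60/6 = 10
te_Supplier sourcing = (2 + 4·5 + 14)/6 = 36/6 = 6
te_Pilot run = (2 + 4·7 + 24)/6 = 54/6 = 9
te_QA = (2 + 4·3 + 10)/6 = 24/6 = 4
te_Packaging design = (8 + 4·13 + 24)/6 = 84/6 = 14
te_Regulatory filing = (2 + 4·6 + 16)/6 = 42/6 = 7
te_Marketing collateral = (11 + 4·13 + 15)/6 = 78/6 = 13

Forward pass:
ES_User testing = 0; EF_User testing = 5
ES_Tooling = 0; EF_Tooling = 10
ES_Supplier sourcing = 0; EF_Supplier sourcing = 6
ES_Pilot run = 10; EF_Pilot run = 10+9 = 19
ES_QA = 6; EF_QA = 6+4 = 10
ES_Packaging design = 10; EF_Packaging design = 10+14 = 24
ES_Regulatory filing = max(EF_User testing=5, EF_Tooling=10) = 10; EF_Regulatory filing = 10+7 = 17
ES_Marketing collateral = max(EF_User testing=5, EF_Pilot run=19, EF_QA=10, EF_Packaging design=24, EF_Regulatory filing=17) = 24; EF_Marketing collateral = 24+13 = 37
Expected project duration μ = 37 days. Critical path: Tooling → Packaging design → Marketing collateral.

Backward pass:
LF_Marketing collateral = 37; LS_Marketing collateral = 37−13 = 24
LF_Regulatory filing = LS_Marketing collateral = 24; LS_Regulatory filing = 24−7 = 17
LF_Packaging design = LS_Marketing collateral = 24; LS_Packaging design = 24−14 = 10
LF_QA = LS_Marketing collateral = 24; LS_QA = 24−4 = 20
LF_Pilot run = LS_Marketing collateral = 24; LS_Pilot run = 24−9 = 15
LF_Supplier sourcing = LS_QA = 20; LS_Supplier sourcing = 20−6 = 14
LF_Tooling = min(LS_Pilot run=15, LS_Packaging design=10, LS_Regulatory filing=17) = 10; LS_Tooling = 10−10 = 0
LF_User testing = min(LS_Regulatory filing=17, LS_Marketing collateral=24) = 17; LS_User testing = 17−5 = 12
Slack_User testing = LS_User testing − ES_User testing = 12 − 0 = 12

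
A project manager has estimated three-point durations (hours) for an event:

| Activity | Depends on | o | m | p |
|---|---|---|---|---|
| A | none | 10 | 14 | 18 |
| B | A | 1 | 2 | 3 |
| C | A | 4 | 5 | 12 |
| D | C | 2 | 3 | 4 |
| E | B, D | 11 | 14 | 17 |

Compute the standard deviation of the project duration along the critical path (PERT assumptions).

2.16 hours

te_A = (10 + 4·14 + 18)/6 = 84/6 = 14; σ²_A = ((18−10)/6)² = 1.778
te_B = (1 + 4·2 + 3)/6 = 12/6 = 2; σ²_B = ((3−1)/6)² = 0.111
te_C = (4 + 4·5 + 12)/6 = 36/6 = 6; σ²_C = ((12−4)/6)² = 1.778
te_D = (2 + 4·3 + 4)/6 = 18/6 = 3; σ²_D = ((4−2)/6)² = 0.111
te_E = (11 + 4·14 + 17)/6 = 84/6 = 14; σ²_E = ((17−11)/6)² = 1.000

Forward pass:
ES_A = 0; EF_A = 14
ES_B = 14; EF_B = 14+2 = 16
ES_C = 14; EF_C = 14+6 = 20
ES_D = 20; EF_D = 20+3 = 23
ES_E = max(EF_B=16, EF_D=23) = 23; EF_E = 23+14 = 37
Expected project duration μ = 37 hours. Critical path: A → C → D → E.

Variance along critical path = 1.778 + 1.778 + 0.111 + 1.000 = 4.667
σ = √4.667 = 2.160 hours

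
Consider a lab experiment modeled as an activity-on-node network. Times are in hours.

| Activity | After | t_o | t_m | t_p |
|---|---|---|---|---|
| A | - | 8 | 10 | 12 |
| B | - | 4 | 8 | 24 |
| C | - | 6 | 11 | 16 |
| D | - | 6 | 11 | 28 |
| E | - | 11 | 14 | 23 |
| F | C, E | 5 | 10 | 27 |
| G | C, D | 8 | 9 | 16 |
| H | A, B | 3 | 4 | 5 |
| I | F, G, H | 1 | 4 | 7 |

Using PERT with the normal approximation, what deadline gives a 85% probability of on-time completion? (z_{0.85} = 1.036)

te_A = (8 + 4·10 + 12)/6 = 60/6 = 10; σ²_A = ((12−8)/6)² = 0.444
te_B = (4 + 4·8 + 24)/6 = 60/6 = 10; σ²_B = ((24−4)/6)² = 11.111
te_C = (6 + 4·11 + 16)/6 = 66/6 = 11; σ²_C = ((16−6)/6)² = 2.778
te_D = (6 + 4·11 + 28)/6 = 78/6 = 13; σ²_D = ((28−6)/6)² = 13.444
te_E = (11 + 4·14 + 23)/6 = 90/6 = 15; σ²_E = ((23−11)/6)² = 4.000
te_F = (5 + 4·10 + 27)/6 = 72/6 = 12; σ²_F = ((27−5)/6)² = 13.444
te_G = (8 + 4·9 + 16)/6 = 60/6 = 10; σ²_G = ((16−8)/6)² = 1.778
te_H = (3 + 4·4 + 5)/6 = 24/6 = 4; σ²_H = ((5−3)/6)² = 0.111
te_I = (1 + 4·4 + 7)/6 = 24/6 = 4; σ²_I = ((7−1)/6)² = 1.000

Forward pass:
ES_A = 0; EF_A = 10
ES_B = 0; EF_B = 10
ES_C = 0; EF_C = 11
ES_D = 0; EF_D = 13
ES_E = 0; EF_E = 15
ES_F = max(EF_C=11, EF_E=15) = 15; EF_F = 15+12 = 27
ES_G = max(EF_C=11, EF_D=13) = 13; EF_G = 13+10 = 23
ES_H = max(EF_A=10, EF_B=10) = 10; EF_H = 10+4 = 14
ES_I = max(EF_F=27, EF_G=23, EF_H=14) = 27; EF_I = 27+4 = 31
Expected project duration μ = 31 hours. Critical path: E → F → I.

Variance along critical path = 4.000 + 13.444 + 1.000 = 18.444; σ = 4.295 hours.
D = μ + z·σ = 31 + 1.036·4.295 = 35.4 hours

35.4 hours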